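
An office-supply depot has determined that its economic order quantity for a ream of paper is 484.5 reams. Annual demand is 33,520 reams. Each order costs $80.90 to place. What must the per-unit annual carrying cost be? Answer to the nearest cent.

H ≈ $23.10

Squaring Q* = √(2DS/H) gives Q*² = 2DS/H.
From Q* = √(2DS/H): H = 2DS / Q*² = 2 × 33,520 × 80.9 / 484.5² = 23.1044.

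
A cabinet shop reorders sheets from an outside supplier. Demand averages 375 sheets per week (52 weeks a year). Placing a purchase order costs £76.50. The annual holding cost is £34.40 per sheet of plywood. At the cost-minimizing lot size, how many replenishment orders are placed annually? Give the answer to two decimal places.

Annual demand D = 375 × 52 = 19,500.
Q* = √(2DS/H) = √(2 × 19,500 × 76.5 / 34.4) ≈ 294.50.
Orders per year = D / Q* = 19,500 / 294.50 ≈ 66.214.

N ≈ 66.21 orders per year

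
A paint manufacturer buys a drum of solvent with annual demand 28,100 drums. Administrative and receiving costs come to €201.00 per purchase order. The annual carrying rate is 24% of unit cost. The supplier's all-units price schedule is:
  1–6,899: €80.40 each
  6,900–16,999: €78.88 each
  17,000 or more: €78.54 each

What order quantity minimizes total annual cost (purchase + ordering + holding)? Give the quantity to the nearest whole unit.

Holding cost per unit per year at price C is H = 0.24·C.
For each price level, check whether its EOQ is feasible; otherwise the best quantity at that price is the breakpoint.
EOQ at €80.40 = 765.1 (feasible in tier 1): TC = 28,100×€80.40 + (28,100/765.1)×201 + (765.1/2)×0.24×€80.40 = €2,274,003.86.
EOQ at €78.88 = 772.5 < 6900, so use break Q=6900: TC = 28,100×€78.88 + (28,100/6900.0)×201 + (6900.0/2)×0.24×€78.88 = €2,282,659.21.
EOQ at €78.54 = 774.1 < 17000, so use break Q=17000: TC = 28,100×€78.54 + (28,100/17000.0)×201 + (17000.0/2)×0.24×€78.54 = €2,367,527.84.
Lowest total cost is €2,274,003.86 at Q = 765.1.

Q* ≈ 765 drums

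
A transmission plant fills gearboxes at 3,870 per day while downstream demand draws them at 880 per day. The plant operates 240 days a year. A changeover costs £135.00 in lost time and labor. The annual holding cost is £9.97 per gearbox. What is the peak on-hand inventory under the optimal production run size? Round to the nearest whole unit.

Annual demand D = 880 × 240 = 211,200.
Production build-up factor (1 − d/p) = 1 − 880/3,870 = 0.7726.
Q* = √(2DS / (H(1 − d/p))) = √(2 × 211,200 × 135 / (9.97 × 0.7726)).
= √(57,024,000 / 7.7029) ≈ 2720.828.
Maximum inventory = Q*(1 − d/p) = 2720.828 × 0.7726 ≈ 2102.139.

I_max ≈ 2,102 gearboxes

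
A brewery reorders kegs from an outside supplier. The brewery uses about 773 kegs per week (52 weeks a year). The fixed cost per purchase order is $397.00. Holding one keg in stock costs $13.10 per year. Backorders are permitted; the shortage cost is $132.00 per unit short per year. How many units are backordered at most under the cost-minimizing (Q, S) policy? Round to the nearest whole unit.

S* ≈ 148 kegs

Annual demand D = 773 × 52 = 40,196.
With planned backorders, Q* = √(2DS/H) · √((H+B)/B).
√(2DS/H) = √(2 × 40,196 × 397 / 13.1) = 1560.867.
√((H+B)/B) = √((13.1+132)/132) = 1.0484.
Q* ≈ 1636.488.
S* = Q* · H/(H+B) = 1636.488 × 13.1/145.1 ≈ 147.746.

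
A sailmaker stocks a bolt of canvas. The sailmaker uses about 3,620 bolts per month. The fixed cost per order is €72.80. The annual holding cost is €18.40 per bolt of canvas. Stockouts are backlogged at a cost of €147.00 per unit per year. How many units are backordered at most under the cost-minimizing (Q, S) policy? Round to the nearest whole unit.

S* ≈ 69 bolts

Annual demand D = 3,620 × 12 = 43,440.
With planned backorders, Q* = √(2DS/H) · √((H+B)/B).
√(2DS/H) = √(2 × 43,440 × 72.8 / 18.4) = 586.296.
√((H+B)/B) = √((18.4+147)/147) = 1.0607.
Q* ≈ 621.907.
S* = Q* · H/(H+B) = 621.907 × 18.4/165.4 ≈ 69.184.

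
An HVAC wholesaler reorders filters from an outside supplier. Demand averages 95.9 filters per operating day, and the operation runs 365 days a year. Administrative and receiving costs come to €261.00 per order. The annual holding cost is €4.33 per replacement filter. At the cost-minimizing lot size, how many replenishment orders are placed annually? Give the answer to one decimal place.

N ≈ 17.0 orders per year

Annual demand D = 95.9 × 365 = 35,003.5.
Q* = √(2DS/H) = √(2 × 35,003.5 × 261 / 4.33) ≈ 2054.22.
Orders per year = D / Q* = 35,003.5 / 2054.22 ≈ 17.040.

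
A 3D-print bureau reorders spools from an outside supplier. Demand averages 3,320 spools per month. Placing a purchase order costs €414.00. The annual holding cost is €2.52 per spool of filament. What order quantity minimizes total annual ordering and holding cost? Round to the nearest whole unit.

Annual demand D = 3,320 × 12 = 39,840.
EOQ = √(2DS / H) = √(2 × 39,840 × 414 / 2.52).
= √(32,987,520 / 2.52) = √13,090,285.7143 ≈ 3618.050.

Q* ≈ 3,618 spools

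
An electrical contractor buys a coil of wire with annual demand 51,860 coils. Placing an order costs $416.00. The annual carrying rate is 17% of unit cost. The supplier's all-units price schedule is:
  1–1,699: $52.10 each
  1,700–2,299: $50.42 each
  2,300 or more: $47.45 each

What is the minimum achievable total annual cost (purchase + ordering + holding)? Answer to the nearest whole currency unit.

Holding cost per unit per year at price C is H = 0.17·C.
Candidates are each tier's EOQ (if it falls in that tier) and each price-break quantity.
Tier 1 ($52.10): EOQ = 2207.2 exceeds tier's upper bound 1699, so this tier is dominated.
EOQ at $50.42 = 2243.6 (feasible in tier 2): TC = 51,860×$50.42 + (51,860/2243.6)×416 + (2243.6/2)×0.17×$50.42 = $2,634,012.29.
EOQ at $47.45 = 2312.8 (feasible in tier 3): TC = 51,860×$47.45 + (51,860/2312.8)×416 + (2312.8/2)×0.17×$47.45 = $2,479,413.08.
Lowest total cost among the candidates is at Q = 2312.8.

TC* ≈ $2,479,413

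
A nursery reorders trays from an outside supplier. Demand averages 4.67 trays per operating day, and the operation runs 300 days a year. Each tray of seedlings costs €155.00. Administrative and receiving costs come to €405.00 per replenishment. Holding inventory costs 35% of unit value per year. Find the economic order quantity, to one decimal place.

Q* ≈ 144.6 trays

Annual demand D = 4.67 × 300 = 1,401.
Holding cost H = 0.35 × €155.00 = €54.2500 per unit per year.
EOQ = √(2DS / H) = √(2 × 1,401 × 405 / 54.25).
= √(1,134,810 / 54.25) = √20,918.1567 ≈ 144.631.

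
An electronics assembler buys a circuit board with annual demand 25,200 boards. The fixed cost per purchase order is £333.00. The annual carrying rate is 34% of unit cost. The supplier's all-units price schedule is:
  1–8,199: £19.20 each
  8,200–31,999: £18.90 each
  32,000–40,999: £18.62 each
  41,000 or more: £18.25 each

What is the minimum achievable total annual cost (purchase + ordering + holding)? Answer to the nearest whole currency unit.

TC* ≈ £494,307

Holding cost per unit per year at price C is H = 0.34·C.
Candidates are each tier's EOQ (if it falls in that tier) and each price-break quantity.
EOQ at £19.20 = 1603.4 (feasible in tier 1): TC = 25,200×£19.20 + (25,200/1603.4)×333 + (1603.4/2)×0.34×£19.20 = £494,307.13.
EOQ at £18.90 = 1616.1 < 8200, so use break Q=8200: TC = 25,200×£18.90 + (25,200/8200.0)×333 + (8200.0/2)×0.34×£18.90 = £503,649.97.
EOQ at £18.62 = 1628.2 < 32000, so use break Q=32000: TC = 25,200×£18.62 + (25,200/32000.0)×333 + (32000.0/2)×0.34×£18.62 = £570,779.04.
EOQ at £18.25 = 1644.6 < 41000, so use break Q=41000: TC = 25,200×£18.25 + (25,200/41000.0)×333 + (41000.0/2)×0.34×£18.25 = £587,307.17.
Lowest total cost among the candidates is at Q = 1603.4.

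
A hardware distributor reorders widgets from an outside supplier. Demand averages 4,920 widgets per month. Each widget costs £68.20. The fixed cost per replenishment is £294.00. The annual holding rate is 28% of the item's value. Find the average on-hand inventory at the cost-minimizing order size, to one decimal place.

Average inventory ≈ 674.2 widgets

Annual demand D = 4,920 × 12 = 59,040.
Holding cost H = 0.28 × £68.20 = £19.0960 per unit per year.
EOQ = √(2DS/H) = √(2 × 59,040 × 294 / 19.096) ≈ 1348.31.
Average inventory = Q*/2 ≈ 1348.31 / 2 = 674.156.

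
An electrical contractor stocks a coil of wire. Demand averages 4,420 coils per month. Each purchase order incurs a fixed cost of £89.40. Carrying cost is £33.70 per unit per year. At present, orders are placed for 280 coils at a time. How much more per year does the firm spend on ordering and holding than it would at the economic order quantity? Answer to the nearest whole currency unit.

Extra cost ≈ £3,776 per year

Annual demand D = 4,420 × 12 = 53,040.
EOQ = √(2DS/H) = √(2 × 53,040 × 89.4 / 33.7) ≈ 530.48.
Cost at Q* = (D/Q*)S + (Q*/2)H = √(2DSH) ≈ £17,877.24.
Cost at Q = 280: (53,040/280)×89.4 + (280/2)×33.7 = £16,934.91 + £4,718.00 = £21,652.91.
Excess = £21,652.91 − £17,877.24 = £3,775.67.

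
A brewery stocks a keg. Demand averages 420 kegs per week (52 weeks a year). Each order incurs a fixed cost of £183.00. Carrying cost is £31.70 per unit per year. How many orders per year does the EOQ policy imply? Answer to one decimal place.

N ≈ 43.5 orders per year

Annual demand D = 420 × 52 = 21,840.
EOQ = √(2DS/H) = √(2 × 21,840 × 183 / 31.7) ≈ 502.15.
Orders per year = D / Q* = 21,840 / 502.15 ≈ 43.493.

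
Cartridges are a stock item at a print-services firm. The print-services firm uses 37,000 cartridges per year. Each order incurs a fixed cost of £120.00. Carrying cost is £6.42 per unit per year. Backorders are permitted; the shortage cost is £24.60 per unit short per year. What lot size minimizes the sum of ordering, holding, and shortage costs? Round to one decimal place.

With planned backorders, Q* = √(2DS/H) · √((H+B)/B).
√(2DS/H) = √(2 × 37,000 × 120 / 6.42) = 1176.086.
√((H+B)/B) = √((6.42+24.6)/24.6) = 1.1229.
Q* ≈ 1320.664.

Q* ≈ 1,320.7 cartridges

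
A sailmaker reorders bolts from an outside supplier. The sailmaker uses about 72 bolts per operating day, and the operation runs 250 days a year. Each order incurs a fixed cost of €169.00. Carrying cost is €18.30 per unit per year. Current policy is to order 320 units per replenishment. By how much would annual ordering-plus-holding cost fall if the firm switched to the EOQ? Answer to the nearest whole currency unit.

Extra cost ≈ €1,883 per year

Annual demand D = 72 × 250 = 18,000.
EOQ = √(2DS/H) = √(2 × 18,000 × 169 / 18.3) ≈ 576.59.
Cost at Q* = (D/Q*)S + (Q*/2)H = √(2DSH) ≈ €10,551.64.
Cost at Q = 320: (18,000/320)×169 + (320/2)×18.3 = €9,506.25 + €2,928.00 = €12,434.25.
Excess = €12,434.25 − €10,551.64 = €1,882.61.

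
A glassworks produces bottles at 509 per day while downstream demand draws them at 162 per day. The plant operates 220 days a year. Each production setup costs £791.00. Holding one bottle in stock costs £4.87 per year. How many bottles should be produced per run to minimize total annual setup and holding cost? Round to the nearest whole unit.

Q* ≈ 4,121 bottles

Annual demand D = 162 × 220 = 35,640.
Production build-up factor (1 − d/p) = 1 − 162/509 = 0.6817.
Q* = √(2DS / (H(1 − d/p))) = √(2 × 35,640 × 791 / (4.87 × 0.6817)).
= √(56,382,480 / 3.32) ≈ 4120.992.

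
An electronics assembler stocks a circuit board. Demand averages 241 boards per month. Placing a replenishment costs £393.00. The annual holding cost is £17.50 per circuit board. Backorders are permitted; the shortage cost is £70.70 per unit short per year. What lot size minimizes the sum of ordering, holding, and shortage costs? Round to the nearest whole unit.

Annual demand D = 241 × 12 = 2,892.
With planned backorders, Q* = √(2DS/H) · √((H+B)/B).
√(2DS/H) = √(2 × 2,892 × 393 / 17.5) = 360.405.
√((H+B)/B) = √((17.5+70.7)/70.7) = 1.1169.
Q* ≈ 402.546.

Q* ≈ 403 boards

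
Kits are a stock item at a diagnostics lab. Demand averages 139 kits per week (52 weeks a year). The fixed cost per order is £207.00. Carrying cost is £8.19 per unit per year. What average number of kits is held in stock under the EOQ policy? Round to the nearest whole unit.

Annual demand D = 139 × 52 = 7,228.
EOQ = √(2DS/H) = √(2 × 7,228 × 207 / 8.19) ≈ 604.46.
Average inventory = Q*/2 ≈ 604.46 / 2 = 302.230.

Average inventory ≈ 302 kits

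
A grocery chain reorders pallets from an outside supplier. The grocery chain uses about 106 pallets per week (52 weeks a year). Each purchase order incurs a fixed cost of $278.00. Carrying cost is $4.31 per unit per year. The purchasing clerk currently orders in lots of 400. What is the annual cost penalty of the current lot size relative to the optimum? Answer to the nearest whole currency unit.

Annual demand D = 106 × 52 = 5,512.
EOQ = √(2DS/H) = √(2 × 5,512 × 278 / 4.31) ≈ 843.24.
Cost at Q* = (D/Q*)S + (Q*/2)H = √(2DSH) ≈ $3,634.38.
Cost at Q = 400: (5,512/400)×278 + (400/2)×4.31 = $3,830.84 + $862.00 = $4,692.84.
Excess = $4,692.84 − $3,634.38 = $1,058.46.

Extra cost ≈ $1,058 per year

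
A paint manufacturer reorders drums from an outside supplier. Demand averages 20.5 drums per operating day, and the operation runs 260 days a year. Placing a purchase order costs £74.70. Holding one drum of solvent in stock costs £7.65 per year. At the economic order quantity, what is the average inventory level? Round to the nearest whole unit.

Average inventory ≈ 161 drums

Annual demand D = 20.5 × 260 = 5,330.
EOQ = √(2DS/H) = √(2 × 5,330 × 74.7 / 7.65) ≈ 322.63.
Average inventory = Q*/2 ≈ 322.63 / 2 = 161.316.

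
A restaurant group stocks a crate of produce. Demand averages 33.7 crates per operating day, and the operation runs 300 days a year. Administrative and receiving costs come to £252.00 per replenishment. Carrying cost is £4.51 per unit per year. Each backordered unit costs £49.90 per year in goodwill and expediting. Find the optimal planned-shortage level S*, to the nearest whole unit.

S* ≈ 92 crates

Annual demand D = 33.7 × 300 = 10,110.
With planned backorders, Q* = √(2DS/H) · √((H+B)/B).
√(2DS/H) = √(2 × 10,110 × 252 / 4.51) = 1062.925.
√((H+B)/B) = √((4.51+49.9)/49.9) = 1.0442.
Q* ≈ 1109.920.
S* = Q* · H/(H+B) = 1109.920 × 4.51/54.41 ≈ 92.000.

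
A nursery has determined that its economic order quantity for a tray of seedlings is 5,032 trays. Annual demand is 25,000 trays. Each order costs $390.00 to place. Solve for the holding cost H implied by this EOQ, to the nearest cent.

H ≈ $0.77

Invert the EOQ relation Q*² = 2DS/H.
From Q* = √(2DS/H): H = 2DS / Q*² = 2 × 25,000 × 390 / 5,032² = 0.7701.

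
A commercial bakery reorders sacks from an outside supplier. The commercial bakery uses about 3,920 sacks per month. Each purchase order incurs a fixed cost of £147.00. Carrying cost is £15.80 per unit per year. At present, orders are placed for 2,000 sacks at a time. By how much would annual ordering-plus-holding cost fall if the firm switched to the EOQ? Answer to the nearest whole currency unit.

Annual demand D = 3,920 × 12 = 47,040.
EOQ = √(2DS/H) = √(2 × 47,040 × 147 / 15.8) ≈ 935.58.
Cost at Q* = (D/Q*)S + (Q*/2)H = √(2DSH) ≈ £14,782.09.
Cost at Q = 2,000: (47,040/2,000)×147 + (2,000/2)×15.8 = £3,457.44 + £15,800.00 = £19,257.44.
Excess = £19,257.44 − £14,782.09 = £4,475.35.

Extra cost ≈ £4,475 per year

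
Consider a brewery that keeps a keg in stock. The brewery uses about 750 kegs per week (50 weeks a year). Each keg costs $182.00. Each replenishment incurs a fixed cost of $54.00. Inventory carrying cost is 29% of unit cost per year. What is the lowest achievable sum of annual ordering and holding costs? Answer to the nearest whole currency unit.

Annual demand D = 750 × 50 = 37,500.
Holding cost H = 0.29 × $182.00 = $52.7800 per unit per year.
Q* = √(2DS/H) = √(2 × 37,500 × 54 / 52.78) ≈ 277.01.
At Q*, ordering cost (D/Q*)S equals holding cost (Q*/2)H, each = √(DSH/2).
Minimum total = √(2DSH) = √(2 × 37,500 × 54 × 52.78) ≈ 14620.499.

TC* ≈ $14,620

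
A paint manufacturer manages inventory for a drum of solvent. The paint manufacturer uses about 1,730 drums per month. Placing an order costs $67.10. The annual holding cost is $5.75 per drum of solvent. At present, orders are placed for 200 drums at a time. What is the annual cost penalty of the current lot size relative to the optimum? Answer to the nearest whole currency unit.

Annual demand D = 1,730 × 12 = 20,760.
EOQ = √(2DS/H) = √(2 × 20,760 × 67.1 / 5.75) ≈ 696.07.
Cost at Q* = (D/Q*)S + (Q*/2)H = √(2DSH) ≈ $4,002.43.
Cost at Q = 200: (20,760/200)×67.1 + (200/2)×5.75 = $6,964.98 + $575.00 = $7,539.98.
Excess = $7,539.98 − $4,002.43 = $3,537.55.

Extra cost ≈ $3,538 per year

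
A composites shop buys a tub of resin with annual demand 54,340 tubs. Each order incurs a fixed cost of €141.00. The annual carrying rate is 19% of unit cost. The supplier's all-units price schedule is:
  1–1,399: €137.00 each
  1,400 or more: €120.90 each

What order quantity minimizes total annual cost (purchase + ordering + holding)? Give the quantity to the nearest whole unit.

Q* ≈ 1,400 tubs

Holding cost per unit per year at price C is H = 0.19·C.
Evaluate total cost at each tier's feasible EOQ or, if the EOQ is below the tier, at the tier's minimum quantity.
EOQ at €137.00 = 767.3 (feasible in tier 1): TC = 54,340×€137.00 + (54,340/767.3)×141 + (767.3/2)×0.19×€137.00 = €7,464,552.00.
EOQ at €120.90 = 816.8 < 1400, so use break Q=1400: TC = 54,340×€120.90 + (54,340/1400.0)×141 + (1400.0/2)×0.19×€120.90 = €6,591,258.51.
Lowest total cost is €6,591,258.51 at Q = 1400.0.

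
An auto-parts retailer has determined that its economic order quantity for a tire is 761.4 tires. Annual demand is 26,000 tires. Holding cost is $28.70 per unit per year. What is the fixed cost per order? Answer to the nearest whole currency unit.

S ≈ $320

Invert the EOQ relation Q*² = 2DS/H.
From Q* = √(2DS/H): S = Q*²H / (2D) = 761.4² × 28.7 / (2 × 26,000) = 319.9663.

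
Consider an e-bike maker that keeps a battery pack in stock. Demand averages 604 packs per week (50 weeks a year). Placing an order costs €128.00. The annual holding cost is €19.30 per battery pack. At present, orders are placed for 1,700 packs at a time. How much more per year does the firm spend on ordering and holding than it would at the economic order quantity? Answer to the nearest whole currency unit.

Annual demand D = 604 × 50 = 30,200.
EOQ = √(2DS/H) = √(2 × 30,200 × 128 / 19.3) ≈ 632.91.
Cost at Q* = (D/Q*)S + (Q*/2)H = √(2DSH) ≈ €12,215.24.
Cost at Q = 1,700: (30,200/1,700)×128 + (1,700/2)×19.3 = €2,273.88 + €16,405.00 = €18,678.88.
Excess = €18,678.88 − €12,215.24 = €6,463.64.

Extra cost ≈ €6,464 per year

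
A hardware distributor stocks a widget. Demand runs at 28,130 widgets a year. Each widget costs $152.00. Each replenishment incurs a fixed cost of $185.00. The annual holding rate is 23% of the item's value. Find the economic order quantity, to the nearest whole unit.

Holding cost H = 0.23 × $152.00 = $34.9600 per unit per year.
EOQ = √(2DS / H) = √(2 × 28,130 × 185 / 34.96).
= √(10,408,100 / 34.96) = √297,714.5309 ≈ 545.632.

Q* ≈ 546 widgets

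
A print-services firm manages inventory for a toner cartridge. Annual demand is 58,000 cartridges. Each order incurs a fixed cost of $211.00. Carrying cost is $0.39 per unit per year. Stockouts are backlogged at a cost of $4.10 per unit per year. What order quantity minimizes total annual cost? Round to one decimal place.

Q* ≈ 8,290.3 cartridges

With planned backorders, Q* = √(2DS/H) · √((H+B)/B).
√(2DS/H) = √(2 × 58,000 × 211 / 0.39) = 7922.056.
√((H+B)/B) = √((0.39+4.1)/4.1) = 1.0465.
Q* ≈ 8290.279.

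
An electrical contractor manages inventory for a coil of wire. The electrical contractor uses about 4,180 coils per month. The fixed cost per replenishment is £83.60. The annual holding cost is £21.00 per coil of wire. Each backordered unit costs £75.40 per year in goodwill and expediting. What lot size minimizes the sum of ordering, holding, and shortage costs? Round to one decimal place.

Annual demand D = 4,180 × 12 = 50,160.
With planned backorders, Q* = √(2DS/H) · √((H+B)/B).
√(2DS/H) = √(2 × 50,160 × 83.6 / 21) = 631.957.
√((H+B)/B) = √((21+75.4)/75.4) = 1.1307.
Q* ≈ 714.562.

Q* ≈ 714.6 coils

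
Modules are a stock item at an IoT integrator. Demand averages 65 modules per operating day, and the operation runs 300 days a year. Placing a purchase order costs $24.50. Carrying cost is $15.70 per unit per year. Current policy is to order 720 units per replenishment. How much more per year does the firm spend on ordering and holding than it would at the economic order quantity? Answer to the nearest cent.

Extra cost ≈ $2,442.38 per year

Annual demand D = 65 × 300 = 19,500.
EOQ = √(2DS/H) = √(2 × 19,500 × 24.5 / 15.7) ≈ 246.70.
Cost at Q* = (D/Q*)S + (Q*/2)H = √(2DSH) ≈ $3,873.16.
Cost at Q = 720: (19,500/720)×24.5 + (720/2)×15.7 = $663.54 + $5,652.00 = $6,315.54.
Excess = $6,315.54 − $3,873.16 = $2,442.38.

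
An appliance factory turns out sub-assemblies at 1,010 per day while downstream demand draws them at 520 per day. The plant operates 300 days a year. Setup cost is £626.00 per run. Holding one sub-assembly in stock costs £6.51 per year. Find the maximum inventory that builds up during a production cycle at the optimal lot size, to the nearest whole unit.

Annual demand D = 520 × 300 = 156,000.
Production build-up factor (1 − d/p) = 1 − 520/1,010 = 0.4851.
Q* = √(2DS / (H(1 − d/p))) = √(2 × 156,000 × 626 / (6.51 × 0.4851)).
= √(195,312,000 / 3.1583) ≈ 7863.875.
Maximum inventory = Q*(1 − d/p) = 7863.875 × 0.4851 ≈ 3815.147.

I_max ≈ 3,815 sub-assemblies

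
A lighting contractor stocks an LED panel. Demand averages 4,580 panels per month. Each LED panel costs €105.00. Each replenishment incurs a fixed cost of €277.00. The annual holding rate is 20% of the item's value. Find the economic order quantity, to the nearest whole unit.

Annual demand D = 4,580 × 12 = 54,960.
Holding cost H = 0.20 × €105.00 = €21.0000 per unit per year.
EOQ = √(2DS / H) = √(2 × 54,960 × 277 / 21).
= √(30,447,840 / 21) = √1,449,897.1429 ≈ 1204.117.

Q* ≈ 1,204 panels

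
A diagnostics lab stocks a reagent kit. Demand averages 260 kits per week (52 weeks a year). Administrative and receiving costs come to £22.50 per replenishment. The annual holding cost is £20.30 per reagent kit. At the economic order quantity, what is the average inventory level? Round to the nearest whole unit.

Average inventory ≈ 87 kits

Annual demand D = 260 × 52 = 13,520.
Q* = √(2DS/H) = √(2 × 13,520 × 22.5 / 20.3) ≈ 173.12.
Average inventory = Q*/2 ≈ 173.12 / 2 = 86.560.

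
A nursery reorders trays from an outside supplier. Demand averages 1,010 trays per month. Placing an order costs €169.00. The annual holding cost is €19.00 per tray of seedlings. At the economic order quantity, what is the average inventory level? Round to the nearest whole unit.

Annual demand D = 1,010 × 12 = 12,120.
Q* = √(2DS/H) = √(2 × 12,120 × 169 / 19) ≈ 464.34.
Average inventory = Q*/2 ≈ 464.34 / 2 = 232.168.

Average inventory ≈ 232 trays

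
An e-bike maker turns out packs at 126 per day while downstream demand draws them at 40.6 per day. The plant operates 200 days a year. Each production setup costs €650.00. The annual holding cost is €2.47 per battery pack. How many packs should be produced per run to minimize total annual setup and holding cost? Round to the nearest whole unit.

Annual demand D = 40.6 × 200 = 8,120.
Production build-up factor (1 − d/p) = 1 − 40.6/126 = 0.6778.
Q* = √(2DS / (H(1 − d/p))) = √(2 × 8,120 × 650 / (2.47 × 0.6778)).
= √(10,556,000 / 1.6741) ≈ 2511.063.

Q* ≈ 2,511 packs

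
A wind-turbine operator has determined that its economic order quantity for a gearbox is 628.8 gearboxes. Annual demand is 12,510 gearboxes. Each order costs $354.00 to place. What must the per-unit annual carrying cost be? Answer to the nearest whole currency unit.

Squaring Q* = √(2DS/H) gives Q*² = 2DS/H.
From Q* = √(2DS/H): H = 2DS / Q*² = 2 × 12,510 × 354 / 628.8² = 22.4009.

H ≈ $22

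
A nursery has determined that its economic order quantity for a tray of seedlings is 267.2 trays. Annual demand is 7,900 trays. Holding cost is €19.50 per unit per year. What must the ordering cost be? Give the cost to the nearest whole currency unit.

Squaring Q* = √(2DS/H) gives Q*² = 2DS/H.
From Q* = √(2DS/H): S = Q*²H / (2D) = 267.2² × 19.5 / (2 × 7,900) = 88.1151.

S ≈ €88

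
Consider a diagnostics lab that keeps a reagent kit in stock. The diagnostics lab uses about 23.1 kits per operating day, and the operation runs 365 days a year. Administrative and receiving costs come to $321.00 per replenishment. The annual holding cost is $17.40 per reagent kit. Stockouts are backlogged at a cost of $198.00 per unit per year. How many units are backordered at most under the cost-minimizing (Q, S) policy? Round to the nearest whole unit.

Annual demand D = 23.1 × 365 = 8,431.5.
With planned backorders, Q* = √(2DS/H) · √((H+B)/B).
√(2DS/H) = √(2 × 8,431.5 × 321 / 17.4) = 557.757.
√((H+B)/B) = √((17.4+198)/198) = 1.0430.
Q* ≈ 581.749.
S* = Q* · H/(H+B) = 581.749 × 17.4/215.4 ≈ 46.994.

S* ≈ 47 kits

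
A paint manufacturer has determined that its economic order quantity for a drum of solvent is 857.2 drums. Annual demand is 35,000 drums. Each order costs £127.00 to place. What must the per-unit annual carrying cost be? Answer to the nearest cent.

The basic EOQ model gives Q* = √(2DS/H); rearrange for the unknown.
From Q* = √(2DS/H): H = 2DS / Q*² = 2 × 35,000 × 127 / 857.2² = 12.0987.

H ≈ £12.10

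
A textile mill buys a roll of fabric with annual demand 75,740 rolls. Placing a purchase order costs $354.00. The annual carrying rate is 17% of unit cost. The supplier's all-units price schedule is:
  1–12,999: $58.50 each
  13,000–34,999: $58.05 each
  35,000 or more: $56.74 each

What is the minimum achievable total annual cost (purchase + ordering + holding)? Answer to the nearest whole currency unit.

Holding cost per unit per year at price C is H = 0.17·C.
Candidates are each tier's EOQ (if it falls in that tier) and each price-break quantity.
EOQ at $58.50 = 2322.1 (feasible in tier 1): TC = 75,740×$58.50 + (75,740/2322.1)×354 + (2322.1/2)×0.17×$58.50 = $4,453,883.07.
EOQ at $58.05 = 2331.1 < 13000, so use break Q=13000: TC = 75,740×$58.05 + (75,740/13000.0)×354 + (13000.0/2)×0.17×$58.05 = $4,462,914.71.
EOQ at $56.74 = 2357.8 < 35000, so use break Q=35000: TC = 75,740×$56.74 + (75,740/35000.0)×354 + (35000.0/2)×0.17×$56.74 = $4,467,055.16.
Lowest total cost among the candidates is at Q = 2322.1.

TC* ≈ $4,453,883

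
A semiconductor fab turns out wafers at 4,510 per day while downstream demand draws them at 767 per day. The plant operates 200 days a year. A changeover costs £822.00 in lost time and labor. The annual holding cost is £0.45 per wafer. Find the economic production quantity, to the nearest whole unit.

Annual demand D = 767 × 200 = 153,400.
Production build-up factor (1 − d/p) = 1 − 767/4,510 = 0.8299.
Q* = √(2DS / (H(1 − d/p))) = √(2 × 153,400 × 822 / (0.45 × 0.8299)).
= √(252,189,600 / 0.3735) ≈ 25985.776.

Q* ≈ 25,986 wafers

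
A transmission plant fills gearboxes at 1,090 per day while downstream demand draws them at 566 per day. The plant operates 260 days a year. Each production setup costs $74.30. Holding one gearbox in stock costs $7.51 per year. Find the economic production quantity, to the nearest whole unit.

Annual demand D = 566 × 260 = 147,160.
Production build-up factor (1 − d/p) = 1 − 566/1,090 = 0.4807.
Q* = √(2DS / (H(1 − d/p))) = √(2 × 147,160 × 74.3 / (7.51 × 0.4807)).
= √(21,867,976 / 3.6103) ≈ 2461.115.

Q* ≈ 2,461 gearboxes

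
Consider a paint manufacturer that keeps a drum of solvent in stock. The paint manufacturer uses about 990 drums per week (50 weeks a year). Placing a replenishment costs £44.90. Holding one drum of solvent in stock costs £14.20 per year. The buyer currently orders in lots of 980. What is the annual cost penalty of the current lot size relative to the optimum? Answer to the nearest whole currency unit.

Extra cost ≈ £1,281 per year

Annual demand D = 990 × 50 = 49,500.
EOQ = √(2DS/H) = √(2 × 49,500 × 44.9 / 14.2) ≈ 559.50.
Cost at Q* = (D/Q*)S + (Q*/2)H = √(2DSH) ≈ £7,944.84.
Cost at Q = 980: (49,500/980)×44.9 + (980/2)×14.2 = £2,267.91 + £6,958.00 = £9,225.91.
Excess = £9,225.91 − £7,944.84 = £1,281.07.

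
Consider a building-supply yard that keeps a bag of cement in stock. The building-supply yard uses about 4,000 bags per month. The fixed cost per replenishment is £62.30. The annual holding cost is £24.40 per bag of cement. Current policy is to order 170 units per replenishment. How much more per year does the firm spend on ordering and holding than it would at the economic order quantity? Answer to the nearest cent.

Extra cost ≈ £7,584.38 per year

Annual demand D = 4,000 × 12 = 48,000.
EOQ = √(2DS/H) = √(2 × 48,000 × 62.3 / 24.4) ≈ 495.09.
Cost at Q* = (D/Q*)S + (Q*/2)H = √(2DSH) ≈ £12,080.21.
Cost at Q = 170: (48,000/170)×62.3 + (170/2)×24.4 = £17,590.59 + £2,074.00 = £19,664.59.
Excess = £19,664.59 − £12,080.21 = £7,584.38.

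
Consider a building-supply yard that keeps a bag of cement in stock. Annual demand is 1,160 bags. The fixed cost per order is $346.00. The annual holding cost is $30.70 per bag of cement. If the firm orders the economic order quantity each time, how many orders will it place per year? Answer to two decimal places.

N ≈ 7.17 orders per year

EOQ = √(2DS/H) = √(2 × 1,160 × 346 / 30.7) ≈ 161.70.
Orders per year = D / Q* = 1,160 / 161.70 ≈ 7.174.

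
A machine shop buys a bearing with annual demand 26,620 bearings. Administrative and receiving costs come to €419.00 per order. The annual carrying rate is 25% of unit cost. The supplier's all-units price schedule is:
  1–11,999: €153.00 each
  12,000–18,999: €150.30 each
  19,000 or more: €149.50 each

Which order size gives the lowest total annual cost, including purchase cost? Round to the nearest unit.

Holding cost per unit per year at price C is H = 0.25·C.
For each price level, check whether its EOQ is feasible; otherwise the best quantity at that price is the breakpoint.
EOQ at €153.00 = 763.7 (feasible in tier 1): TC = 26,620×€153.00 + (26,620/763.7)×419 + (763.7/2)×0.25×€153.00 = €4,102,070.69.
EOQ at €150.30 = 770.5 < 12000, so use break Q=12000: TC = 26,620×€150.30 + (26,620/12000.0)×419 + (12000.0/2)×0.25×€150.30 = €4,227,365.48.
EOQ at €149.50 = 772.6 < 19000, so use break Q=19000: TC = 26,620×€149.50 + (26,620/19000.0)×419 + (19000.0/2)×0.25×€149.50 = €4,335,339.54.
Lowest total cost is €4,102,070.69 at Q = 763.7.

Q* ≈ 764 bearings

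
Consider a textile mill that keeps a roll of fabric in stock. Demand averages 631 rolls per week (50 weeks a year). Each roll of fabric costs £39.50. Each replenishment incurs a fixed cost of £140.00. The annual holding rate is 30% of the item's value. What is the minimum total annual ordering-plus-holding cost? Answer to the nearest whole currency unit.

Annual demand D = 631 × 50 = 31,550.
Holding cost H = 0.30 × £39.50 = £11.8500 per unit per year.
EOQ = √(2DS/H) = √(2 × 31,550 × 140 / 11.85) ≈ 863.41.
At Q*, ordering cost (D/Q*)S equals holding cost (Q*/2)H, each = √(DSH/2).
Minimum total = √(2DSH) = √(2 × 31,550 × 140 × 11.85) ≈ 10231.466.

TC* ≈ £10,231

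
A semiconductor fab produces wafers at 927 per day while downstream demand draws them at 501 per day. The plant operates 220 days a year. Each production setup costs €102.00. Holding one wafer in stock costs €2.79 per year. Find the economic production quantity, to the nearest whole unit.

Annual demand D = 501 × 220 = 110,220.
Production build-up factor (1 − d/p) = 1 − 501/927 = 0.4595.
Q* = √(2DS / (H(1 − d/p))) = √(2 × 110,220 × 102 / (2.79 × 0.4595)).
= √(22,484,880 / 1.2821) ≈ 4187.726.

Q* ≈ 4,188 wafers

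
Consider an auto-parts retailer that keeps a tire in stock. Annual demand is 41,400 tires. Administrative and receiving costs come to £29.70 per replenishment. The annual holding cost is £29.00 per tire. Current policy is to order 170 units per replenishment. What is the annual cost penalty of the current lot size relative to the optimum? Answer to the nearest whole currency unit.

Extra cost ≈ £1,253 per year

EOQ = √(2DS/H) = √(2 × 41,400 × 29.7 / 29) ≈ 291.20.
Cost at Q* = (D/Q*)S + (Q*/2)H = √(2DSH) ≈ £8,444.86.
Cost at Q = 170: (41,400/170)×29.7 + (170/2)×29 = £7,232.82 + £2,465.00 = £9,697.82.
Excess = £9,697.82 − £8,444.86 = £1,252.96.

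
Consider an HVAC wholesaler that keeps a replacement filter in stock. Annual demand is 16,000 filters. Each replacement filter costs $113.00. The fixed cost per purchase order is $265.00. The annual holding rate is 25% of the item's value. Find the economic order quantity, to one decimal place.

Q* ≈ 547.9 filters

Holding cost H = 0.25 × $113.00 = $28.2500 per unit per year.
EOQ = √(2DS / H) = √(2 × 16,000 × 265 / 28.25).
= √(8,480,000 / 28.25) = √300,176.9912 ≈ 547.884.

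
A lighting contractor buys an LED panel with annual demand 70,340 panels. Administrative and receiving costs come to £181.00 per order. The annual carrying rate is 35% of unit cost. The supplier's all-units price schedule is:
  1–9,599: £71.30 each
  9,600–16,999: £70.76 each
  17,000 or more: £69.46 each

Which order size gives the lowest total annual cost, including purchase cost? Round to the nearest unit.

Q* ≈ 1,010 panels

Holding cost per unit per year at price C is H = 0.35·C.
For each price level, check whether its EOQ is feasible; otherwise the best quantity at that price is the breakpoint.
EOQ at £71.30 = 1010.1 (feasible in tier 1): TC = 70,340×£71.30 + (70,340/1010.1)×181 + (1010.1/2)×0.35×£71.30 = £5,040,449.76.
EOQ at £70.76 = 1014.0 < 9600, so use break Q=9600: TC = 70,340×£70.76 + (70,340/9600.0)×181 + (9600.0/2)×0.35×£70.76 = £5,097,461.40.
EOQ at £69.46 = 1023.4 < 17000, so use break Q=17000: TC = 70,340×£69.46 + (70,340/17000.0)×181 + (17000.0/2)×0.35×£69.46 = £5,093,208.81.
Lowest total cost is £5,040,449.76 at Q = 1010.1.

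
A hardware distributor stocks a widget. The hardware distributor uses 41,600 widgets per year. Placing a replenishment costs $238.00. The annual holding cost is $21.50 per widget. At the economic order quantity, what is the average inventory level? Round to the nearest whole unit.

The optimal lot size = √(2DS/H) = √(2 × 41,600 × 238 / 21.5) ≈ 959.69.
Average inventory = Q*/2 ≈ 959.69 / 2 = 479.845.

Average inventory ≈ 480 widgets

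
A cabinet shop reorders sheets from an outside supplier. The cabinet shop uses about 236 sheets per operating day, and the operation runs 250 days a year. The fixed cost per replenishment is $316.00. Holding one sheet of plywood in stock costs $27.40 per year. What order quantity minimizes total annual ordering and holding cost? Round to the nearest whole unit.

Q* ≈ 1,167 sheets

Annual demand D = 236 × 250 = 59,000.
EOQ = √(2DS / H) = √(2 × 59,000 × 316 / 27.4).
= √(37,288,000 / 27.4) = √1,360,875.9124 ≈ 1166.566.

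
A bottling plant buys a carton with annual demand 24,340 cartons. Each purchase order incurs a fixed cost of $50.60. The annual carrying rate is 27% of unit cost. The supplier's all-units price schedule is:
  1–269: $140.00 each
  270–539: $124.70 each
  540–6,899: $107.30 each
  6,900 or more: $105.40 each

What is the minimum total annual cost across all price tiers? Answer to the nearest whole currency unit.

TC* ≈ $2,621,785

Holding cost per unit per year at price C is H = 0.27·C.
Evaluate total cost at each tier's feasible EOQ or, if the EOQ is below the tier, at the tier's minimum quantity.
EOQ at $140.00 = 255.3 (feasible in tier 1): TC = 24,340×$140.00 + (24,340/255.3)×50.6 + (255.3/2)×0.27×$140.00 = $3,417,249.31.
EOQ at $124.70 = 270.5 (feasible in tier 2): TC = 24,340×$124.70 + (24,340/270.5)×50.6 + (270.5/2)×0.27×$124.70 = $3,044,304.80.
EOQ at $107.30 = 291.6 < 540, so use break Q=540: TC = 24,340×$107.30 + (24,340/540.0)×50.6 + (540.0/2)×0.27×$107.30 = $2,621,784.92.
EOQ at $105.40 = 294.2 < 6900, so use break Q=6900: TC = 24,340×$105.40 + (24,340/6900.0)×50.6 + (6900.0/2)×0.27×$105.40 = $2,663,794.59.
Lowest total cost among the candidates is at Q = 540.0.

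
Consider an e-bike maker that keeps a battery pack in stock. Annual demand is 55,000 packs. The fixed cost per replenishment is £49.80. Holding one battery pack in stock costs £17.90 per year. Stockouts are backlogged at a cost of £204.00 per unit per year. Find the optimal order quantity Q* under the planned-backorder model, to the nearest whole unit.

With planned backorders, Q* = √(2DS/H) · √((H+B)/B).
√(2DS/H) = √(2 × 55,000 × 49.8 / 17.9) = 553.203.
√((H+B)/B) = √((17.9+204)/204) = 1.0430.
Q* ≈ 576.963.

Q* ≈ 577 packs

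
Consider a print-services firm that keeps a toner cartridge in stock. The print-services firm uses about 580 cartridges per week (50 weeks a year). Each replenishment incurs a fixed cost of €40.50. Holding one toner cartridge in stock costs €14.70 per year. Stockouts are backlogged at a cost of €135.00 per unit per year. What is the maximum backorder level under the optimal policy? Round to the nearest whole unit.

Annual demand D = 580 × 50 = 29,000.
With planned backorders, Q* = √(2DS/H) · √((H+B)/B).
√(2DS/H) = √(2 × 29,000 × 40.5 / 14.7) = 399.745.
√((H+B)/B) = √((14.7+135)/135) = 1.0530.
Q* ≈ 420.946.
S* = Q* · H/(H+B) = 420.946 × 14.7/149.7 ≈ 41.335.

S* ≈ 41 cartridges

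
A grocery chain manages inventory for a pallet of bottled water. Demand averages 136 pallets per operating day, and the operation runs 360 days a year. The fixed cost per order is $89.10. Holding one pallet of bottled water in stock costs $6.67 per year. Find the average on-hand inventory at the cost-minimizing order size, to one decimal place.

Annual demand D = 136 × 360 = 48,960.
EOQ = √(2DS/H) = √(2 × 48,960 × 89.1 / 6.67) ≈ 1143.70.
Average inventory = Q*/2 ≈ 1143.70 / 2 = 571.849.

Average inventory ≈ 571.8 pallets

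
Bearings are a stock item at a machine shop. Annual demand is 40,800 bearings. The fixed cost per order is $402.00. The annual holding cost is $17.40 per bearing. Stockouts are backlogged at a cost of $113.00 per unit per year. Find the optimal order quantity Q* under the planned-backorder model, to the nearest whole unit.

With planned backorders, Q* = √(2DS/H) · √((H+B)/B).
√(2DS/H) = √(2 × 40,800 × 402 / 17.4) = 1373.041.
√((H+B)/B) = √((17.4+113)/113) = 1.0742.
Q* ≈ 1474.970.

Q* ≈ 1,475 bearings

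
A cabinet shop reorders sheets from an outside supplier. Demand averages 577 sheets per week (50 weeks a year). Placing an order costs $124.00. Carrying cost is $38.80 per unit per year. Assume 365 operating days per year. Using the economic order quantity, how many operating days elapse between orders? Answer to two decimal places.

Annual demand D = 577 × 50 = 28,850.
EOQ = √(2DS/H) = √(2 × 28,850 × 124 / 38.8) ≈ 429.42.
Cycle time = Q*/D × 365 = 429.42 / 28,850 × 365 ≈ 5.433 days.

T ≈ 5.43 days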